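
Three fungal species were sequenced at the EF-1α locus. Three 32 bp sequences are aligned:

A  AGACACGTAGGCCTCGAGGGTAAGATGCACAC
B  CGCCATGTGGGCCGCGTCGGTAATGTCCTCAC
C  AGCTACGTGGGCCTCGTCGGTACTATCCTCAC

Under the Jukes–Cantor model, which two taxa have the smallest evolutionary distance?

B and C

A–B: 11/32 differ, p = 0.344, d = 0.460.
A–C: 9/32 differ, p = 0.281, d = 0.353.
B–C: 6/32 differ, p = 0.188, d = 0.216.
The smallest distance is between B and C.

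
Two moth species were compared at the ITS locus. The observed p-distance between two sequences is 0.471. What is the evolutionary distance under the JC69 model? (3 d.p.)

d = −(3/4) ln(1 − 4p/3) = −0.75 ln(1 − 0.628) = −0.75 ln(0.372)
  = −0.75 × (-0.988861) = 0.741646 substitutions/site.

0.742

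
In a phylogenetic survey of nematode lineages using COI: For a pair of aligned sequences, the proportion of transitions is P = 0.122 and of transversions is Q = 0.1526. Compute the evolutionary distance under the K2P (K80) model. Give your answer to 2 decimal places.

Under the Kimura two-parameter model, d = −½ ln(1 − 2P − Q) − ¼ ln(1 − 2Q).
1 − 2P − Q = 0.6034, giving −½ ln(0.6034) = 0.252587.
1 − 2Q = 0.6948, giving −¼ ln(0.6948) = 0.091033.
d = 0.252587 + 0.091033 = 0.343620.

0.34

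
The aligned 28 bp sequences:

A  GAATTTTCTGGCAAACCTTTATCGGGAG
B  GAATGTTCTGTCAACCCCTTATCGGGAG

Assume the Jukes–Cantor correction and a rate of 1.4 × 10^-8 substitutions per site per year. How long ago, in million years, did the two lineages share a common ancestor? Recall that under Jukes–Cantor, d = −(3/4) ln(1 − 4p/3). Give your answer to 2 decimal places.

The sequences differ at 4 of 28 sites (5, 11, 15, 18), so p = 4/28 ≈ 0.142857.
d = −(3/4) ln(1 − 4p/3) = −0.75 ln(1 − 0.190476) = −0.75 ln(0.809524)
  = −0.75 × (-0.211309) = 0.158482 substitutions/site.
Under a molecular clock d = 2μt, so t = d/(2μ) = 0.158482 / (2 × 1.4 × 10^-8) = 5.66 million years.

5.66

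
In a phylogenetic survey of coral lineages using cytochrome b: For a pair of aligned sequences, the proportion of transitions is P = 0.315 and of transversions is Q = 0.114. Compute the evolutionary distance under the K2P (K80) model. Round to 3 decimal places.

0.746

Under the Kimura two-parameter model, d = −½ ln(1 − 2P − Q) − ¼ ln(1 − 2Q).
1 − 2P − Q = 0.256, giving −½ ln(0.256) = 0.681289.
1 − 2Q = 0.772, giving −¼ ln(0.772) = 0.064693.
d = 0.681289 + 0.064693 = 0.745982.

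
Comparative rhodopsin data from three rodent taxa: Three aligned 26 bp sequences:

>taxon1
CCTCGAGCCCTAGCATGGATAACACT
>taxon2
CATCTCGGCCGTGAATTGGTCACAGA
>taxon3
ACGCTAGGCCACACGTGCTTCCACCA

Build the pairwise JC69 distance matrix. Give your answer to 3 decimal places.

d(taxon1,taxon2) = 0.717, d(taxon1,taxon3) = 1.100, d(taxon2,taxon3) = 1.288

taxon1–taxon2: 12/26 sites differ → p ≈ 0.461538, d = −0.75 ln(1 − 0.615384) = 0.716632 ≈ 0.717.
taxon1–taxon3: 15/26 sites differ → p ≈ 0.576923, d = −0.75 ln(1 − 0.769231) = 1.099754 ≈ 1.100.
taxon2–taxon3: 16/26 sites differ → p ≈ 0.615385, d = −0.75 ln(1 − 0.820513) = 1.288239 ≈ 1.288.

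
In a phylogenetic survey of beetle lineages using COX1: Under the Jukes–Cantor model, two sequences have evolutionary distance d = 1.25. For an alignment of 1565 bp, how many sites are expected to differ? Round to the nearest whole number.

952

Invert JC69: p = (3/4)(1 − e^(−4d/3)) = 0.75 × (1 − e^(-1.666667)) = 0.75 × (1 − 0.188876) = 0.608343.
Expected differing sites = pL ≈ 0.608343 × 1565 = 952.056795 ≈ 952.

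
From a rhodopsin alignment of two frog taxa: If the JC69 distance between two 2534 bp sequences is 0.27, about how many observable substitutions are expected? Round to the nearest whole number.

575

Invert JC69: p = (3/4)(1 − e^(−4d/3)) = 0.75 × (1 − e^(-0.36)) = 0.75 × (1 − 0.697676) = 0.226743.
Expected differing sites = pL ≈ 0.226743 × 2534 = 574.566762 ≈ 575.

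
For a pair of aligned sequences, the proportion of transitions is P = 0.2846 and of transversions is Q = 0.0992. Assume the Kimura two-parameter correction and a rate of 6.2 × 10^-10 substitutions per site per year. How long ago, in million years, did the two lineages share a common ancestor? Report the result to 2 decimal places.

489.68

Under the Kimura two-parameter model, d = −½ ln(1 − 2P − Q) − ¼ ln(1 − 2Q).
1 − 2P − Q = 0.3316, giving −½ ln(0.3316) = 0.551913.
1 − 2Q = 0.8016, giving −¼ ln(0.8016) = 0.055286.
d = 0.551913 + 0.055286 = 0.607199.
Under a molecular clock d = 2μt, so t = d/(2μ) = 0.607199 / (2 × 6.2 × 10^-10) = 489.68 million years.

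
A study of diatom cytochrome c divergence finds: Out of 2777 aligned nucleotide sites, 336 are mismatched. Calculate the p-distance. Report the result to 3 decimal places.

p = 336/2777 = 0.120993… ≈ 0.121 (to 3 d.p.).

0.121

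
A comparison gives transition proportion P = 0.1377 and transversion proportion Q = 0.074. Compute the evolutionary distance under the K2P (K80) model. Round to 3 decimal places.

0.255

Under the Kimura two-parameter model, d = −½ ln(1 − 2P − Q) − ¼ ln(1 − 2Q).
1 − 2P − Q = 0.6506, giving −½ ln(0.6506) = 0.214930.
1 − 2Q = 0.852, giving −¼ ln(0.852) = 0.040042.
d = 0.214930 + 0.040042 = 0.254972.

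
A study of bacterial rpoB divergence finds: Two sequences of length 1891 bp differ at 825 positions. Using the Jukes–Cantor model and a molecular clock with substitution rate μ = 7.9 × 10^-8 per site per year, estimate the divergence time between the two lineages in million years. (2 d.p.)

p = 825/1891 ≈ 0.436277.
d = −(3/4) ln(1 − 4p/3) = −0.75 ln(1 − 0.581703) = −0.75 ln(0.418297)
  = −0.75 × (-0.871564) = 0.653673 substitutions/site.
Under a molecular clock d = 2μt, so t = d/(2μ) = 0.653673 / (2 × 7.9 × 10^-8) = 4.14 million years.

4.14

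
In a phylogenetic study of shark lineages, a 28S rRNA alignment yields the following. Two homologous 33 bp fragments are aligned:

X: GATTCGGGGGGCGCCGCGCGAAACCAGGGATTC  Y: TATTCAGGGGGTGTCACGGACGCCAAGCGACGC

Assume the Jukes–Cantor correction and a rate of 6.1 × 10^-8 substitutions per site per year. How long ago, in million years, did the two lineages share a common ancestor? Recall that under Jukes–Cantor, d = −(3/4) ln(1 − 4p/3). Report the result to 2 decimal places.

5.13

The sequences differ at 14 of 33 sites, so p = 14/33 ≈ 0.424242.
d = −(3/4) ln(1 − 4p/3) = −0.75 ln(1 − 0.565656) = −0.75 ln(0.434344)
  = −0.75 × (-0.833918) = 0.625439 substitutions/site.
Under a molecular clock d = 2μt, so t = d/(2μ) = 0.625439 / (2 × 6.1 × 10^-8) = 5.13 million years.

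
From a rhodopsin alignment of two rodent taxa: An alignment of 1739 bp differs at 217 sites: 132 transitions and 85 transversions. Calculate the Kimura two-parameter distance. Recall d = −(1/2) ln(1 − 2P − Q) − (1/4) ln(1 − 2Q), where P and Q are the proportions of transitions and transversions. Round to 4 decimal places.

0.1377

P = 132/1739 ≈ 0.075906 and Q = 85/1739 ≈ 0.048879.
Under the Kimura two-parameter model, d = −½ ln(1 − 2P − Q) − ¼ ln(1 − 2Q).
1 − 2P − Q = 0.799309, giving −½ ln(0.799309) = 0.112004.
1 − 2Q = 0.902242, giving −¼ ln(0.902242) = 0.025718.
d = 0.112004 + 0.025718 = 0.137722.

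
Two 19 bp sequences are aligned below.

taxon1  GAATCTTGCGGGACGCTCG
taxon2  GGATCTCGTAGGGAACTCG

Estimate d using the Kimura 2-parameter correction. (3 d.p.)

Of 19 sites, 6 differences are transitions and 1 are transversions, so P = 6/19 ≈ 0.315789 and Q = 1/19 ≈ 0.052632.
Under the Kimura two-parameter model, d = −½ ln(1 − 2P − Q) − ¼ ln(1 − 2Q).
1 − 2P − Q = 0.31579, giving −½ ln(0.31579) = 0.576339.
1 − 2Q = 0.894736, giving −¼ ln(0.894736) = 0.027807.
d = 0.576339 + 0.027807 = 0.604146.

0.604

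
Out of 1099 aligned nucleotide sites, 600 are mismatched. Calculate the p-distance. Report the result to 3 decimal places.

0.546

p = 600/1099 = 0.545950… ≈ 0.546 (to 3 d.p.).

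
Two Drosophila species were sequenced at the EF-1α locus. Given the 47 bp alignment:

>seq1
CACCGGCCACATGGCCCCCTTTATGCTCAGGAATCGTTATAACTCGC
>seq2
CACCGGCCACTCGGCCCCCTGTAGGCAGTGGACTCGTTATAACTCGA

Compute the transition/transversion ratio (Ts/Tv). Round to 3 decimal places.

0.125

Transitions are A↔G and C↔T; transversions are all other mismatches.
Transitions: 1. Transversions: 8.
R = 1/8 = 0.125.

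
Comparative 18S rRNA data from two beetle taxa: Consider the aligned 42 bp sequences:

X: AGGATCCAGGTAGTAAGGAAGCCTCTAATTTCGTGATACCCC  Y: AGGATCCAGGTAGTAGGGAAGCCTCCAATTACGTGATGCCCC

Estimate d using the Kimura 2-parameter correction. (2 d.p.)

0.10

Of 42 sites, 3 differences are transitions and 1 are transversions, so P = 3/42 ≈ 0.071429 and Q = 1/42 ≈ 0.02381.
Under the Kimura two-parameter model, d = −½ ln(1 − 2P − Q) − ¼ ln(1 − 2Q).
1 − 2P − Q = 0.833332, giving −½ ln(0.833332) = 0.091162.
1 − 2Q = 0.95238, giving −¼ ln(0.95238) = 0.012198.
d = 0.091162 + 0.012198 = 0.103360.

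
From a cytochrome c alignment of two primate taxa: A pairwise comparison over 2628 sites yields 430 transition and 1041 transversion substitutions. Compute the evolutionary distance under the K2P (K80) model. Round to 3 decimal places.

P = 430/2628 ≈ 0.163623 and Q = 1041/2628 ≈ 0.396119.
Under the Kimura two-parameter model, d = −½ ln(1 − 2P − Q) − ¼ ln(1 − 2Q).
1 − 2P − Q = 0.276635, giving −½ ln(0.276635) = 0.642528.
1 − 2Q = 0.207762, giving −¼ ln(0.207762) = 0.392841.
d = 0.642528 + 0.392841 = 1.035369.

1.035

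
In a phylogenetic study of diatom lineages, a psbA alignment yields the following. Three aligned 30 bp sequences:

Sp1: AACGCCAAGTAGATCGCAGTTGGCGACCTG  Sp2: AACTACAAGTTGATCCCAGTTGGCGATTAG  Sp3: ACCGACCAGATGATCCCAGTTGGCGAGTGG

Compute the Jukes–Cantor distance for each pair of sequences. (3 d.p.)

Sp1–Sp2: 7/30 sites differ → p ≈ 0.233333, d = −0.75 ln(1 − 0.311111) = 0.279506 ≈ 0.280.
Sp1–Sp3: 9/30 sites differ → p = 0.3, d = −0.75 ln(1 − 0.4) = 0.383119 ≈ 0.383.
Sp2–Sp3: 6/30 sites differ → p = 0.2, d = −0.75 ln(1 − 0.266667) = 0.232617 ≈ 0.233.

d(Sp1,Sp2) = 0.280, d(Sp1,Sp3) = 0.383, d(Sp2,Sp3) = 0.233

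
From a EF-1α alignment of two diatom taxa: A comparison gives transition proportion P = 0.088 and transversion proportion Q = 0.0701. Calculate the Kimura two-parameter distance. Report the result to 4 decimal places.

Under the Kimura two-parameter model, d = −½ ln(1 − 2P − Q) − ¼ ln(1 − 2Q).
1 − 2P − Q = 0.7539, giving −½ ln(0.7539) = 0.141248.
1 − 2Q = 0.8598, giving −¼ ln(0.8598) = 0.037764.
d = 0.141248 + 0.037764 = 0.179012.

0.1790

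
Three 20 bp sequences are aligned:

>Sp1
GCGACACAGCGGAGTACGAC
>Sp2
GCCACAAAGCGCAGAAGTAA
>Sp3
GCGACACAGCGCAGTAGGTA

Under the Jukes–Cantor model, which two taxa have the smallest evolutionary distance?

Sp1 and Sp3

Sp1–Sp2: 7/20 differ, p = 0.350, d = 0.471.
Sp1–Sp3: 4/20 differ, p = 0.200, d = 0.233.
Sp2–Sp3: 5/20 differ, p = 0.250, d = 0.304.
The smallest distance is between Sp1 and Sp3.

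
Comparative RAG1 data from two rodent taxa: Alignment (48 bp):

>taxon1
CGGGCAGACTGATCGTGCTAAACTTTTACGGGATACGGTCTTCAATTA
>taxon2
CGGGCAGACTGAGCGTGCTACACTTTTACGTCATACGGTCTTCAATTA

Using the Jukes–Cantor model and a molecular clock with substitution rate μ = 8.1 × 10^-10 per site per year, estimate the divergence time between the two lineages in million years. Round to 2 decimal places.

The sequences differ at 4 of 48 sites (13, 21, 31, 32), so p = 4/48 ≈ 0.083333.
d = −(3/4) ln(1 − 4p/3) = −0.75 ln(1 − 0.111111) = −0.75 ln(0.888889)
  = −0.75 × (-0.117783) = 0.088337 substitutions/site.
Under a molecular clock d = 2μt, so t = d/(2μ) = 0.088337 / (2 × 8.1 × 10^-10) = 54.53 million years.

54.53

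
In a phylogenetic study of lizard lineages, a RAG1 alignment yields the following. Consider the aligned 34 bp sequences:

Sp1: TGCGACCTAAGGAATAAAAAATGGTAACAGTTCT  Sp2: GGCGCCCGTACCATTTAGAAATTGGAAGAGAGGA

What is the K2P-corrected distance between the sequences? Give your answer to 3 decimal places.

0.882

Of 34 sites, 1 differences are transitions and 15 are transversions, so P = 1/34 ≈ 0.029412 and Q = 15/34 ≈ 0.441176.
Under the Kimura two-parameter model, d = −½ ln(1 − 2P − Q) − ¼ ln(1 − 2Q).
1 − 2P − Q = 0.5, giving −½ ln(0.5) = 0.346574.
1 − 2Q = 0.117648, giving −¼ ln(0.117648) = 0.535015.
d = 0.346574 + 0.535015 = 0.881589.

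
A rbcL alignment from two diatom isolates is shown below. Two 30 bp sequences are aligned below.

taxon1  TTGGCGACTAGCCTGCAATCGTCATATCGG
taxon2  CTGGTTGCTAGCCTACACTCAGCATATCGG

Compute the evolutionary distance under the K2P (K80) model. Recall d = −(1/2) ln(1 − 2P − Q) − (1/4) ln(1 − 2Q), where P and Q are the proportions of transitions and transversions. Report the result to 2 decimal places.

Of 30 sites, 5 differences are transitions and 3 are transversions, so P = 5/30 ≈ 0.166667 and Q = 3/30 = 0.1.
Under the Kimura two-parameter model, d = −½ ln(1 − 2P − Q) − ¼ ln(1 − 2Q).
1 − 2P − Q = 0.566666, giving −½ ln(0.566666) = 0.283993.
1 − 2Q = 0.8, giving −¼ ln(0.8) = 0.055786.
d = 0.283993 + 0.055786 = 0.339779.

0.34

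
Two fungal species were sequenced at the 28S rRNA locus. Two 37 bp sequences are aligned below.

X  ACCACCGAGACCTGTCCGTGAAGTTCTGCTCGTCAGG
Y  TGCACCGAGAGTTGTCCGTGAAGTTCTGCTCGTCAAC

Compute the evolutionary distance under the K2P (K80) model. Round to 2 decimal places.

0.18

Of 37 sites, 2 differences are transitions and 4 are transversions, so P = 2/37 ≈ 0.054054 and Q = 4/37 ≈ 0.108108.
Under the Kimura two-parameter model, d = −½ ln(1 − 2P − Q) − ¼ ln(1 − 2Q).
1 − 2P − Q = 0.783784, giving −½ ln(0.783784) = 0.121811.
1 − 2Q = 0.783784, giving −¼ ln(0.783784) = 0.060905.
d = 0.121811 + 0.060905 = 0.182716.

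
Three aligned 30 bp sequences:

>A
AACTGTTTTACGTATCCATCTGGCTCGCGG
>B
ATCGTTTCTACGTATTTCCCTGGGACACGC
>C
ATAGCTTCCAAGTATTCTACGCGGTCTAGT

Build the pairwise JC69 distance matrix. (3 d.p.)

A–B: 12/30 sites differ → p = 0.4, d = −0.75 ln(1 − 0.533333) = 0.571605 ≈ 0.572.
A–C: 16/30 sites differ → p ≈ 0.533333, d = −0.75 ln(1 − 0.711111) = 0.931285 ≈ 0.931.
B–C: 13/30 sites differ → p ≈ 0.433333, d = −0.75 ln(1 − 0.577777) = 0.646666 ≈ 0.647.

d(A,B) = 0.572, d(A,C) = 0.931, d(B,C) = 0.647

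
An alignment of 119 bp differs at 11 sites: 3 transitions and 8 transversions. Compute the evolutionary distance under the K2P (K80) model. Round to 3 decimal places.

0.099

P = 3/119 ≈ 0.02521 and Q = 8/119 ≈ 0.067227.
Under the Kimura two-parameter model, d = −½ ln(1 − 2P − Q) − ¼ ln(1 − 2Q).
1 − 2P − Q = 0.882353, giving −½ ln(0.882353) = 0.062582.
1 − 2Q = 0.865546, giving −¼ ln(0.865546) = 0.036099.
d = 0.062582 + 0.036099 = 0.098681.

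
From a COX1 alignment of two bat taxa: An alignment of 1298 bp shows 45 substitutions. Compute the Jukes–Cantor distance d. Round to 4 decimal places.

p = 45/1298 ≈ 0.034669.
d = −(3/4) ln(1 − 4p/3) = −0.75 ln(1 − 0.046225) = −0.75 ln(0.953775)
  = −0.75 × (-0.047327) = 0.035495 substitutions/site.

0.0355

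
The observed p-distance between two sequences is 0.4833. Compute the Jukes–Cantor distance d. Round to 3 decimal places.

0.775

d = −(3/4) ln(1 − 4p/3) = −0.75 ln(1 − 0.6444) = −0.75 ln(0.3556)
  = −0.75 × (-1.033949) = 0.775462 substitutions/site.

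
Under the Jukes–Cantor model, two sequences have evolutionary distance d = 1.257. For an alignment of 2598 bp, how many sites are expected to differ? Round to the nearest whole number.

1584

Invert JC69: p = (3/4)(1 − e^(−4d/3)) = 0.75 × (1 − e^(-1.676)) = 0.75 × (1 − 0.187121) = 0.609659.
Expected differing sites = pL ≈ 0.609659 × 2598 = 1583.894082 ≈ 1584.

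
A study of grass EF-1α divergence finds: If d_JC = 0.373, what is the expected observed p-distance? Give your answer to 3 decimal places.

0.294

p = (3/4)(1 − e^(−4d/3)) = 0.75 × (1 − e^(-0.497333)) = 0.75 × (1 − 0.608150) = 0.293888.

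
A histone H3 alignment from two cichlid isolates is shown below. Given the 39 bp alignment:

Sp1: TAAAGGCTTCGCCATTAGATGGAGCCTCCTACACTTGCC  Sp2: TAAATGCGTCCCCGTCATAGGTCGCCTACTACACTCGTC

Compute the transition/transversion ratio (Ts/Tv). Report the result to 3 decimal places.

0.500

Transitions are A↔G and C↔T; transversions are all other mismatches.
Transitions: 4. Transversions: 8.
R = 4/8 = 0.500.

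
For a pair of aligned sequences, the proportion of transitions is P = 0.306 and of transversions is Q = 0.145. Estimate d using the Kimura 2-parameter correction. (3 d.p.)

0.793

Under the Kimura two-parameter model, d = −½ ln(1 − 2P − Q) − ¼ ln(1 − 2Q).
1 − 2P − Q = 0.243, giving −½ ln(0.243) = 0.707347.
1 − 2Q = 0.71, giving −¼ ln(0.71) = 0.085623.
d = 0.707347 + 0.085623 = 0.792970.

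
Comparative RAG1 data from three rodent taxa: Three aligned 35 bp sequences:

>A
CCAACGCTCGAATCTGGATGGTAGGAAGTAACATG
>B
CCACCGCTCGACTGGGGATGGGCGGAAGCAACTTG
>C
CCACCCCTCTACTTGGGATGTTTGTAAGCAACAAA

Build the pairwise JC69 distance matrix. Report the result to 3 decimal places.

A–B: 8/35 sites differ → p ≈ 0.228571, d = −0.75 ln(1 − 0.304761) = 0.272625 ≈ 0.273.
A–C: 12/35 sites differ → p ≈ 0.342857, d = −0.75 ln(1 − 0.457143) = 0.458182 ≈ 0.458.
B–C: 10/35 sites differ → p ≈ 0.285714, d = −0.75 ln(1 − 0.380952) = 0.359679 ≈ 0.360.

d(A,B) = 0.273, d(A,C) = 0.458, d(B,C) = 0.360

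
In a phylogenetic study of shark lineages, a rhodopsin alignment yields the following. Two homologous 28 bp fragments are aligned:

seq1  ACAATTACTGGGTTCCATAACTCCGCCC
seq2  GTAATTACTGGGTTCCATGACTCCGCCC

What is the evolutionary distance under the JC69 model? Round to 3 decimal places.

The sequences differ at 3 of 28 sites (1, 2, 19), so p = 3/28 ≈ 0.107143.
d = −(3/4) ln(1 − 4p/3) = −0.75 ln(1 − 0.142857) = −0.75 ln(0.857143)
  = −0.75 × (-0.154151) = 0.115613 substitutions/site.

0.116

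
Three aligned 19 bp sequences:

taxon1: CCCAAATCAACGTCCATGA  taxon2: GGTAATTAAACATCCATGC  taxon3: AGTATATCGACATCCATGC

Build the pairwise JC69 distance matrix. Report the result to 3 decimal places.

d(taxon1,taxon2) = 0.507, d(taxon1,taxon3) = 0.507, d(taxon2,taxon3) = 0.324

taxon1–taxon2: 7/19 sites differ → p ≈ 0.368421, d = −0.75 ln(1 − 0.491228) = 0.506816 ≈ 0.507.
taxon1–taxon3: 7/19 sites differ → p ≈ 0.368421, d = −0.75 ln(1 − 0.491228) = 0.506816 ≈ 0.507.
taxon2–taxon3: 5/19 sites differ → p ≈ 0.263158, d = −0.75 ln(1 − 0.350877) = 0.324100 ≈ 0.324.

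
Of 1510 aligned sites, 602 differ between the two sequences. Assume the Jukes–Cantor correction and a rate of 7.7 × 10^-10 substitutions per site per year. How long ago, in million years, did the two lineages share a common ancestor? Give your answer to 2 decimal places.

369.33

p = 602/1510 ≈ 0.398675.
d = −(3/4) ln(1 − 4p/3) = −0.75 ln(1 − 0.531567) = −0.75 ln(0.468433)
  = −0.75 × (-0.758362) = 0.568772 substitutions/site.
Under a molecular clock d = 2μt, so t = d/(2μ) = 0.568772 / (2 × 7.7 × 10^-10) = 369.33 million years.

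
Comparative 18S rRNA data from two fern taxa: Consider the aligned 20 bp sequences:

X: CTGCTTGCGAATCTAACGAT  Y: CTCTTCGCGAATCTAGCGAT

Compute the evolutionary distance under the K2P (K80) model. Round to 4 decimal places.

Of 20 sites, 3 differences are transitions and 1 are transversions, so P = 3/20 = 0.15 and Q = 1/20 = 0.05.
Under the Kimura two-parameter model, d = −½ ln(1 − 2P − Q) − ¼ ln(1 − 2Q).
1 − 2P − Q = 0.65, giving −½ ln(0.65) = 0.215391.
1 − 2Q = 0.9, giving −¼ ln(0.9) = 0.026340.
d = 0.215391 + 0.026340 = 0.241731.

0.2417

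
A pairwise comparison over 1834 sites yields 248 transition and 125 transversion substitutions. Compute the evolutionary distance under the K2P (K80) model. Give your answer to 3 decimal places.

0.243

P = 248/1834 ≈ 0.135224 and Q = 125/1834 ≈ 0.068157.
Under the Kimura two-parameter model, d = −½ ln(1 − 2P − Q) − ¼ ln(1 − 2Q).
1 − 2P − Q = 0.661395, giving −½ ln(0.661395) = 0.206702.
1 − 2Q = 0.863686, giving −¼ ln(0.863686) = 0.036637.
d = 0.206702 + 0.036637 = 0.243339.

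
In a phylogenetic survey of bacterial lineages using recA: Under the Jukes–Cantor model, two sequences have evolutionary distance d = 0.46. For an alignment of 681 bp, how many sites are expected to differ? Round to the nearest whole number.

234

Invert JC69: p = (3/4)(1 − e^(−4d/3)) = 0.75 × (1 − e^(-0.613333)) = 0.75 × (1 − 0.541543) = 0.343843.
Expected differing sites = pL ≈ 0.343843 × 681 = 234.157083 ≈ 234.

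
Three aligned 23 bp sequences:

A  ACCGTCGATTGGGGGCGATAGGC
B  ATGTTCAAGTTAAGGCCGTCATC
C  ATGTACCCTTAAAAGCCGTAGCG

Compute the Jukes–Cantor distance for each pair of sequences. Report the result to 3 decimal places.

A–B: 13/23 sites differ → p ≈ 0.565217, d = −0.75 ln(1 − 0.753623) = 1.050669 ≈ 1.051.
A–C: 14/23 sites differ → p ≈ 0.608696, d = −0.75 ln(1 − 0.811595) = 1.251871 ≈ 1.252.
B–C: 10/23 sites differ → p ≈ 0.434783, d = −0.75 ln(1 − 0.579711) = 0.650110 ≈ 0.650.

d(A,B) = 1.051, d(A,C) = 1.252, d(B,C) = 0.650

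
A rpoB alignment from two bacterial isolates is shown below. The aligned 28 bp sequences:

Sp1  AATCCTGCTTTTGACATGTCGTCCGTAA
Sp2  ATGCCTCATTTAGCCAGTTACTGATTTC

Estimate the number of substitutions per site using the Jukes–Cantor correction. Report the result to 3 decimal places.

0.940

The sequences differ at 15 of 28 sites, so p = 15/28 ≈ 0.535714.
d = −(3/4) ln(1 − 4p/3) = −0.75 ln(1 − 0.714285) = −0.75 ln(0.285715)
  = −0.75 × (-1.252760) = 0.939570 substitutions/site.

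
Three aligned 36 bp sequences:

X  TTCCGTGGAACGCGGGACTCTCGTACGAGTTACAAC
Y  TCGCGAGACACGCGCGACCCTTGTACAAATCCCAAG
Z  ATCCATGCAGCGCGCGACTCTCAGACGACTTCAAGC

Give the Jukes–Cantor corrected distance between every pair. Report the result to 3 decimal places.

d(X,Y) = 0.493, d(X,Z) = 0.392, d(Y,Z) = 0.824

X–Y: 13/36 sites differ → p ≈ 0.361111, d = −0.75 ln(1 − 0.481481) = 0.492584 ≈ 0.493.
X–Z: 11/36 sites differ → p ≈ 0.305556, d = −0.75 ln(1 − 0.407408) = 0.392437 ≈ 0.392.
Y–Z: 18/36 sites differ → p = 0.5, d = −0.75 ln(1 − 0.666667) = 0.823960 ≈ 0.824.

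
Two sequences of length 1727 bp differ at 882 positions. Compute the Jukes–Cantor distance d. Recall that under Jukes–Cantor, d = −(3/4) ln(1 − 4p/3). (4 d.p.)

0.8568

p = 882/1727 ≈ 0.510712.
d = −(3/4) ln(1 − 4p/3) = −0.75 ln(1 − 0.680949) = −0.75 ln(0.319051)
  = −0.75 × (-1.142404) = 0.856803 substitutions/site.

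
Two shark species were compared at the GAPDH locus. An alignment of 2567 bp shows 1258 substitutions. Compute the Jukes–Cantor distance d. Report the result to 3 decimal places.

0.795

p = 1258/2567 ≈ 0.490066.
d = −(3/4) ln(1 − 4p/3) = −0.75 ln(1 − 0.653421) = −0.75 ln(0.346579)
  = −0.75 × (-1.059644) = 0.794733 substitutions/site.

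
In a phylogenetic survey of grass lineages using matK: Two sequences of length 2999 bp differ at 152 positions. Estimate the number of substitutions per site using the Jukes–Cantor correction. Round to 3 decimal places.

p = 152/2999 ≈ 0.050684.
d = −(3/4) ln(1 − 4p/3) = −0.75 ln(1 − 0.067579) = −0.75 ln(0.932421)
  = −0.75 × (-0.069971) = 0.052478 substitutions/site.

0.052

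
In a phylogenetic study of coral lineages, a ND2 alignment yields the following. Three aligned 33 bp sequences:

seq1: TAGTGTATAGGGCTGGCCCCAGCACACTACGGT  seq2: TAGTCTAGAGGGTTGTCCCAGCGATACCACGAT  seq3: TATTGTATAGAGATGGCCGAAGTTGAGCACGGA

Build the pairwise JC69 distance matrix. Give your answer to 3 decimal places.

seq1–seq2: 11/33 sites differ → p ≈ 0.333333, d = −0.75 ln(1 − 0.444444) = 0.440839 ≈ 0.441.
seq1–seq3: 11/33 sites differ → p ≈ 0.333333, d = −0.75 ln(1 − 0.444444) = 0.440839 ≈ 0.441.
seq2–seq3: 15/33 sites differ → p ≈ 0.454545, d = −0.75 ln(1 − 0.60606) = 0.698667 ≈ 0.699.

d(seq1,seq2) = 0.441, d(seq1,seq3) = 0.441, d(seq2,seq3) = 0.699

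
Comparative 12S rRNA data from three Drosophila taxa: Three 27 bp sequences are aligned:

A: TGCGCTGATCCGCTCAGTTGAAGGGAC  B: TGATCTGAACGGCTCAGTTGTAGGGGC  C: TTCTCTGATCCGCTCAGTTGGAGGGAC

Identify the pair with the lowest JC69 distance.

A–B: 6/27 differ, p = 0.222, d = 0.264.
A–C: 3/27 differ, p = 0.111, d = 0.120.
B–C: 6/27 differ, p = 0.222, d = 0.264.
The smallest distance is between A and C.

A and C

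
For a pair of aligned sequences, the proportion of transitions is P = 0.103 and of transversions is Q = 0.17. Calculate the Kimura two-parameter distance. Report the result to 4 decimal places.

0.3397

Under the Kimura two-parameter model, d = −½ ln(1 − 2P − Q) − ¼ ln(1 − 2Q).
1 − 2P − Q = 0.624, giving −½ ln(0.624) = 0.235802.
1 − 2Q = 0.66, giving −¼ ln(0.66) = 0.103879.
d = 0.235802 + 0.103879 = 0.339681.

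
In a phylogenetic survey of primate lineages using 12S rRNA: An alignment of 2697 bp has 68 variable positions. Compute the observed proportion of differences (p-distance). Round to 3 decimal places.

0.025

p = 68/2697 = 0.025213… ≈ 0.025 (to 3 d.p.).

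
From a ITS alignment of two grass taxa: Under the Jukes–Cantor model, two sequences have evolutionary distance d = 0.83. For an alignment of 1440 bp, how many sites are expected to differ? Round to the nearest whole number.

Invert JC69: p = (3/4)(1 − e^(−4d/3)) = 0.75 × (1 − e^(-1.106667)) = 0.75 × (1 − 0.330659) = 0.502006.
Expected differing sites = pL ≈ 0.502006 × 1440 = 722.88864 ≈ 723.

723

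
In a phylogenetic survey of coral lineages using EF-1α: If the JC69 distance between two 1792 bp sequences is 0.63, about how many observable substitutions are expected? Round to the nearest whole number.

764

Invert JC69: p = (3/4)(1 − e^(−4d/3)) = 0.75 × (1 − e^(-0.84)) = 0.75 × (1 − 0.431711) = 0.426217.
Expected differing sites = pL ≈ 0.426217 × 1792 = 763.780864 ≈ 764.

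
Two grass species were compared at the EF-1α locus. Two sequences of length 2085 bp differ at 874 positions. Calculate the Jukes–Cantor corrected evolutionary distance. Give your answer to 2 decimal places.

0.61

p = 874/2085 ≈ 0.419185.
d = −(3/4) ln(1 − 4p/3) = −0.75 ln(1 − 0.558913) = −0.75 ln(0.441087)
  = −0.75 × (-0.818513) = 0.613885 substitutions/site.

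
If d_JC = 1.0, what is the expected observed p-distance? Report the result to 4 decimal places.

p = (3/4)(1 − e^(−4d/3)) = 0.75 × (1 − e^(-1.333333)) = 0.75 × (1 − 0.263597) = 0.552302.

0.5523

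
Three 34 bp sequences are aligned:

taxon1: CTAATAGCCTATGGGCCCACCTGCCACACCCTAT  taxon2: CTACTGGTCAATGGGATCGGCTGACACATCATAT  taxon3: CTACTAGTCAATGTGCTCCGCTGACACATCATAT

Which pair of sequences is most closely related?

taxon2 and taxon3

taxon1–taxon2: 11/34 differ, p = 0.324, d = 0.423.
taxon1–taxon3: 10/34 differ, p = 0.294, d = 0.373.
taxon2–taxon3: 4/34 differ, p = 0.118, d = 0.128.
The smallest distance is between taxon2 and taxon3.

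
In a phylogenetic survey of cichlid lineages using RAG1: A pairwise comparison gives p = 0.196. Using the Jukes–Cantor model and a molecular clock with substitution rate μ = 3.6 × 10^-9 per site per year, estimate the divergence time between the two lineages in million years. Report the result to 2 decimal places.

31.55

d = −(3/4) ln(1 − 4p/3) = −0.75 ln(1 − 0.261333) = −0.75 ln(0.738667)
  = −0.75 × (-0.302908) = 0.227181 substitutions/site.
Under a molecular clock d = 2μt, so t = d/(2μ) = 0.227181 / (2 × 3.6 × 10^-9) = 31.55 million years.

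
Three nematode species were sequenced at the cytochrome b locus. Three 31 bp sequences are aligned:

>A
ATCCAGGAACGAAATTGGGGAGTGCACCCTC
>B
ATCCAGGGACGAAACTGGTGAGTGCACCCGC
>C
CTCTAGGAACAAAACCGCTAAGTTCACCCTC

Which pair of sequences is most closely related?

A and B

A–B: 4/31 differ, p = 0.129, d = 0.142.
A–C: 9/31 differ, p = 0.290, d = 0.367.
B–C: 9/31 differ, p = 0.290, d = 0.367.
The smallest distance is between A and B.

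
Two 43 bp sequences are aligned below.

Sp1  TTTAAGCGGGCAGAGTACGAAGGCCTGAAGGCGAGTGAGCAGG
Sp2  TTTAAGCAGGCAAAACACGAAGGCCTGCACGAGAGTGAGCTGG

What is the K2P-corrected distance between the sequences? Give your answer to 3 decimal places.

Of 43 sites, 4 differences are transitions and 4 are transversions, so P = 4/43 ≈ 0.093023 and Q = 4/43 ≈ 0.093023.
Under the Kimura two-parameter model, d = −½ ln(1 − 2P − Q) − ¼ ln(1 − 2Q).
1 − 2P − Q = 0.720931, giving −½ ln(0.720931) = 0.163606.
1 − 2Q = 0.813954, giving −¼ ln(0.813954) = 0.051463.
d = 0.163606 + 0.051463 = 0.215069.

0.215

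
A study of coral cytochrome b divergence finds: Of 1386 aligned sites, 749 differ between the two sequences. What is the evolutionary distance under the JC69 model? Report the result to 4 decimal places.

0.9562

p = 749/1386 ≈ 0.540404.
d = −(3/4) ln(1 − 4p/3) = −0.75 ln(1 − 0.720539) = −0.75 ln(0.279461)
  = −0.75 × (-1.274893) = 0.956170 substitutions/site.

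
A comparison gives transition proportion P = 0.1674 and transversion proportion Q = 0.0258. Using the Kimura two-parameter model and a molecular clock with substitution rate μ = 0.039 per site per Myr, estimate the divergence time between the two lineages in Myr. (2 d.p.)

3.04

Under the Kimura two-parameter model, d = −½ ln(1 − 2P − Q) − ¼ ln(1 − 2Q).
1 − 2P − Q = 0.6394, giving −½ ln(0.6394) = 0.223613.
1 − 2Q = 0.9484, giving −¼ ln(0.9484) = 0.013245.
d = 0.223613 + 0.013245 = 0.236858.
Under a molecular clock d = 2μt, so t = d/(2μ) = 0.236858 / (2 × 0.039) = 3.04 Myr.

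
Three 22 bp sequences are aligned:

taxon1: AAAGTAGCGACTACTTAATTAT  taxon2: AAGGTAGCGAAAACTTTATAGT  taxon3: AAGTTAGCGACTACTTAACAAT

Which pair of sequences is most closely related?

taxon1–taxon2: 6/22 differ, p = 0.273, d = 0.339.
taxon1–taxon3: 4/22 differ, p = 0.182, d = 0.208.
taxon2–taxon3: 6/22 differ, p = 0.273, d = 0.339.
The smallest distance is between taxon1 and taxon3.

taxon1 and taxon3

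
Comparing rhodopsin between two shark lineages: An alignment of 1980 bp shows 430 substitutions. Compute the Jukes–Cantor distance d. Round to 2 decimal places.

p = 430/1980 ≈ 0.217172.
d = −(3/4) ln(1 − 4p/3) = −0.75 ln(1 − 0.289563) = −0.75 ln(0.710437)
  = −0.75 × (-0.341875) = 0.256406 substitutions/site.

0.26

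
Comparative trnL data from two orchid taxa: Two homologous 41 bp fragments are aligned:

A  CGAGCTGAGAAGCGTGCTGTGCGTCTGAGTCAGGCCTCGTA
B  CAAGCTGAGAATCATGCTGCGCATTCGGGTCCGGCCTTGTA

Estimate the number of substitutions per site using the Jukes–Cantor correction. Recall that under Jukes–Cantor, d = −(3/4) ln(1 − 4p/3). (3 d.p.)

The sequences differ at 10 of 41 sites (2, 12, 14, 20, 23, 25, 26, 28, 32, 38), so p = 10/41 ≈ 0.243902.
d = −(3/4) ln(1 − 4p/3) = −0.75 ln(1 − 0.325203) = −0.75 ln(0.674797)
  = −0.75 × (-0.393343) = 0.295007 substitutions/site.

0.295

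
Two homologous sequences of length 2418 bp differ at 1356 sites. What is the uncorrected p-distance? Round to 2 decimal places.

p = 1356/2418 = 0.560794… ≈ 0.56 (to 2 d.p.).

0.56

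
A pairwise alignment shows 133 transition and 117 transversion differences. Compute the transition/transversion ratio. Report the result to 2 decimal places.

1.14

R = 133/117 = 1.136752… ≈ 1.14 (to 2 d.p.).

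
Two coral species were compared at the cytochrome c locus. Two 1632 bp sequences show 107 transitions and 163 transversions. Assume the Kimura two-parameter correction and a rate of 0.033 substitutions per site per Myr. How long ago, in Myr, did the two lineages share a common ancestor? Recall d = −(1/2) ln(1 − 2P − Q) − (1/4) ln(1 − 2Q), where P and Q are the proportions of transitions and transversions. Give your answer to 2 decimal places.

2.83

P = 107/1632 ≈ 0.065564 and Q = 163/1632 ≈ 0.099877.
Under the Kimura two-parameter model, d = −½ ln(1 − 2P − Q) − ¼ ln(1 − 2Q).
1 − 2P − Q = 0.768995, giving −½ ln(0.768995) = 0.131335.
1 − 2Q = 0.800246, giving −¼ ln(0.800246) = 0.055709.
d = 0.131335 + 0.055709 = 0.187044.
Under a molecular clock d = 2μt, so t = d/(2μ) = 0.187044 / (2 × 0.033) = 2.83 Myr.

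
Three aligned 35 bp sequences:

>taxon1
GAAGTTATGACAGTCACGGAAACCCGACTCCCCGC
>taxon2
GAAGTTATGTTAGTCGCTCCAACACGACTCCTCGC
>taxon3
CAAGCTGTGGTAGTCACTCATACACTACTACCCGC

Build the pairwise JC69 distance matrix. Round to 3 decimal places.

taxon1–taxon2: 8/35 sites differ → p ≈ 0.228571, d = −0.75 ln(1 − 0.304761) = 0.272625 ≈ 0.273.
taxon1–taxon3: 11/35 sites differ → p ≈ 0.314286, d = −0.75 ln(1 − 0.419048) = 0.407315 ≈ 0.407.
taxon2–taxon3: 10/35 sites differ → p ≈ 0.285714, d = −0.75 ln(1 − 0.380952) = 0.359679 ≈ 0.360.

d(taxon1,taxon2) = 0.273, d(taxon1,taxon3) = 0.407, d(taxon2,taxon3) = 0.360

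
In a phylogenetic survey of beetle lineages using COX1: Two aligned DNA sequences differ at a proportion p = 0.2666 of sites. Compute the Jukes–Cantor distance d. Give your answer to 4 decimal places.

d = −(3/4) ln(1 − 4p/3) = −0.75 ln(1 − 0.355467) = −0.75 ln(0.644533)
  = −0.75 × (-0.439229) = 0.329422 substitutions/site.

0.3294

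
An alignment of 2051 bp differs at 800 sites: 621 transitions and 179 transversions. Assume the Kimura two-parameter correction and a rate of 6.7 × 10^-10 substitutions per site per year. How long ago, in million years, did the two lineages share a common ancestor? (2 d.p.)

476.22

P = 621/2051 ≈ 0.302779 and Q = 179/2051 ≈ 0.087275.
Under the Kimura two-parameter model, d = −½ ln(1 − 2P − Q) − ¼ ln(1 − 2Q).
1 − 2P − Q = 0.307167, giving −½ ln(0.307167) = 0.590182.
1 − 2Q = 0.82545, giving −¼ ln(0.82545) = 0.047957.
d = 0.590182 + 0.047957 = 0.638139.
Under a molecular clock d = 2μt, so t = d/(2μ) = 0.638139 / (2 × 6.7 × 10^-10) = 476.22 million years.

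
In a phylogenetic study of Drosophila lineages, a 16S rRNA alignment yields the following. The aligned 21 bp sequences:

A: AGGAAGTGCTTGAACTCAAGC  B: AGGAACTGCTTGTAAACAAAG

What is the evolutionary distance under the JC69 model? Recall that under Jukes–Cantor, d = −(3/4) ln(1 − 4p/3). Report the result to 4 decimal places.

0.3597

The sequences differ at 6 of 21 sites (6, 13, 15, 16, 20, 21), so p = 6/21 ≈ 0.285714.
d = −(3/4) ln(1 − 4p/3) = −0.75 ln(1 − 0.380952) = −0.75 ln(0.619048)
  = −0.75 × (-0.479572) = 0.359679 substitutions/site.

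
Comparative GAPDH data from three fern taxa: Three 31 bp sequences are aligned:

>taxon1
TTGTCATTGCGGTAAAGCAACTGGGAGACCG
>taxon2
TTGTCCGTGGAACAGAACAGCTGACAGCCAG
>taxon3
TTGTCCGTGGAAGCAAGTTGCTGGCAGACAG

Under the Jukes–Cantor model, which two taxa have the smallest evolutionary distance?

taxon1–taxon2: 13/31 differ, p = 0.419, d = 0.614.
taxon1–taxon3: 12/31 differ, p = 0.387, d = 0.544.
taxon2–taxon3: 8/31 differ, p = 0.258, d = 0.316.
The smallest distance is between taxon2 and taxon3.

taxon2 and taxon3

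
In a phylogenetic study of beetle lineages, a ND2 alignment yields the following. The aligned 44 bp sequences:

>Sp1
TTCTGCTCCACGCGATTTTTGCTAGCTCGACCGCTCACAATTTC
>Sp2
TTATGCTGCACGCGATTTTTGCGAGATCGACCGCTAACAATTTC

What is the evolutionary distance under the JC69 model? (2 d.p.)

0.12

The sequences differ at 5 of 44 sites (3, 8, 23, 26, 36), so p = 5/44 ≈ 0.113636.
d = −(3/4) ln(1 − 4p/3) = −0.75 ln(1 − 0.151515) = −0.75 ln(0.848485)
  = −0.75 × (-0.164303) = 0.123227 substitutions/site.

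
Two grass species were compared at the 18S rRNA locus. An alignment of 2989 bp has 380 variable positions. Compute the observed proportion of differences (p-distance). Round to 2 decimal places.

p = 380/2989 = 0.127132… ≈ 0.13 (to 2 d.p.).

0.13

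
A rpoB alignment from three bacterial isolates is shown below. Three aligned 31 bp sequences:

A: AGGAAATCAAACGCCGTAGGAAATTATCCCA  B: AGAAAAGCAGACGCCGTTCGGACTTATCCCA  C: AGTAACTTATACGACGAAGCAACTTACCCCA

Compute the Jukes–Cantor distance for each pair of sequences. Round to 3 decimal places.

d(A,B) = 0.269, d(A,C) = 0.367, d(B,C) = 0.544

A–B: 7/31 sites differ → p ≈ 0.225806, d = −0.75 ln(1 − 0.301075) = 0.268659 ≈ 0.269.
A–C: 9/31 sites differ → p ≈ 0.290323, d = −0.75 ln(1 − 0.387097) = 0.367161 ≈ 0.367.
B–C: 12/31 sites differ → p ≈ 0.387097, d = −0.75 ln(1 − 0.516129) = 0.544453 ≈ 0.544.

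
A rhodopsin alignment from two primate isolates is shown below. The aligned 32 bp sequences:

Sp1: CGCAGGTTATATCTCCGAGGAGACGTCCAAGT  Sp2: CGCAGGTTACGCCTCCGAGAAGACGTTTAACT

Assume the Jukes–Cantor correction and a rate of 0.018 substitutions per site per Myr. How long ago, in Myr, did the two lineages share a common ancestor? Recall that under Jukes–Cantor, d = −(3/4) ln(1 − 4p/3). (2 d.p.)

The sequences differ at 7 of 32 sites (10, 11, 12, 20, 27, 28, 31), so p = 7/32 = 0.21875.
d = −(3/4) ln(1 − 4p/3) = −0.75 ln(1 − 0.291667) = −0.75 ln(0.708333)
  = −0.75 × (-0.344841) = 0.258631 substitutions/site.
Under a molecular clock d = 2μt, so t = d/(2μ) = 0.258631 / (2 × 0.018) = 7.18 Myr.

7.18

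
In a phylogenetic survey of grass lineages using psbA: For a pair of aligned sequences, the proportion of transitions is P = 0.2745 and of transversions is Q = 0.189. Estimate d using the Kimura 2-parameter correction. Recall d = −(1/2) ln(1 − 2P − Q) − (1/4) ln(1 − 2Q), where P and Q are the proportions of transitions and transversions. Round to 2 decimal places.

0.79

Under the Kimura two-parameter model, d = −½ ln(1 − 2P − Q) − ¼ ln(1 − 2Q).
1 − 2P − Q = 0.262, giving −½ ln(0.262) = 0.669705.
1 − 2Q = 0.622, giving −¼ ln(0.622) = 0.118704.
d = 0.669705 + 0.118704 = 0.788409.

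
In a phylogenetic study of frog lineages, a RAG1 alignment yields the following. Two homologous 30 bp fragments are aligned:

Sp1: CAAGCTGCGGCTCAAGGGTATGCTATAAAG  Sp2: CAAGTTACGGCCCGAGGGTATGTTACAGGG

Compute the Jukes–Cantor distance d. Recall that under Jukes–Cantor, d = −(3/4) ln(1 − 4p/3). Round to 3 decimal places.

0.330

The sequences differ at 8 of 30 sites (5, 7, 12, 14, 23, 26, 28, 29), so p = 8/30 ≈ 0.266667.
d = −(3/4) ln(1 − 4p/3) = −0.75 ln(1 − 0.355556) = −0.75 ln(0.644444)
  = −0.75 × (-0.439367) = 0.329525 substitutions/site.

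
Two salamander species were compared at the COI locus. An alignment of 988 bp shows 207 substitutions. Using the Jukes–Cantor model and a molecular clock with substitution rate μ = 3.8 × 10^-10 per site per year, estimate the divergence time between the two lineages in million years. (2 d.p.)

323.29

p = 207/988 ≈ 0.209514.
d = −(3/4) ln(1 − 4p/3) = −0.75 ln(1 − 0.279352) = −0.75 ln(0.720648)
  = −0.75 × (-0.327604) = 0.245703 substitutions/site.
Under a molecular clock d = 2μt, so t = d/(2μ) = 0.245703 / (2 × 3.8 × 10^-10) = 323.29 million years.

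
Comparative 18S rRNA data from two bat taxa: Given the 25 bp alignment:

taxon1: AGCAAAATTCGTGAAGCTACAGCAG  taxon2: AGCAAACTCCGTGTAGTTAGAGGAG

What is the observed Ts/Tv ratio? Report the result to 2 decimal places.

Transitions are A↔G and C↔T; transversions are all other mismatches.
Transitions: 2. Transversions: 4.
R = 2/4 = 0.50.

0.50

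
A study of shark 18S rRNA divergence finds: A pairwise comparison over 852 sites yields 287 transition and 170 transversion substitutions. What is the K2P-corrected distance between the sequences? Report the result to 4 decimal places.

1.1600

P = 287/852 ≈ 0.336854 and Q = 170/852 ≈ 0.199531.
Under the Kimura two-parameter model, d = −½ ln(1 − 2P − Q) − ¼ ln(1 − 2Q).
1 − 2P − Q = 0.126761, giving −½ ln(0.126761) = 1.032726.
1 − 2Q = 0.600938, giving −¼ ln(0.600938) = 0.127316.
d = 1.032726 + 0.127316 = 1.160042.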